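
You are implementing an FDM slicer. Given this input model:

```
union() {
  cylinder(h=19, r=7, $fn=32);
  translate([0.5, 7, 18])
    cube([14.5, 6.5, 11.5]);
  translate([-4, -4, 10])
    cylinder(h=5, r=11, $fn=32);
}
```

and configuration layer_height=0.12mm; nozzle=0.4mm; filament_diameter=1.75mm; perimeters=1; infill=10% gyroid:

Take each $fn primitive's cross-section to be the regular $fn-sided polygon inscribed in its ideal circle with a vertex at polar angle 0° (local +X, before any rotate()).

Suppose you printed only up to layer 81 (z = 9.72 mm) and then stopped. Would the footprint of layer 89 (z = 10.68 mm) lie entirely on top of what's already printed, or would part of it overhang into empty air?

part overhangs

Compare the two slices. At z = 9.72: the r=7 cylinder contributes a regular 32-gon of circumradius 7 (area = (32/2)·7.000²·sin(360°/32) = 152.95 mm²); the cube at (0.5, 7) is absent (z outside [18, 29.5]); the cylinder at (-4, -4) is absent (z outside [10, 15]); Merging all regions: only the r=7 cylinder is present, so the union is just that shape — area = 152.95 mm². At z = 10.68: the cylinder: section is a regular 32-gon, circumradius r=7 (area = (32/2)·7.000²·sin(360°/32) = 152.95 mm²); the cube at (0.5, 7) does not reach this height (z outside [18, 29.5]); the r=11 cylinder at (-4, -4) contributes a regular 32-gon of circumradius 11 (area = (32/2)·11.000²·sin(360°/32) = 377.69 mm²); Taking the union: the regions partially overlap — summed areas 530.65 mm² minus the doubly-counted overlap 137.97 mm² gives 392.68 mm² — area = 392.68 mm². Checking containment: at z = 10.68 the cross-section extends beyond the z = 9.72 cross-section by about 239.73 mm².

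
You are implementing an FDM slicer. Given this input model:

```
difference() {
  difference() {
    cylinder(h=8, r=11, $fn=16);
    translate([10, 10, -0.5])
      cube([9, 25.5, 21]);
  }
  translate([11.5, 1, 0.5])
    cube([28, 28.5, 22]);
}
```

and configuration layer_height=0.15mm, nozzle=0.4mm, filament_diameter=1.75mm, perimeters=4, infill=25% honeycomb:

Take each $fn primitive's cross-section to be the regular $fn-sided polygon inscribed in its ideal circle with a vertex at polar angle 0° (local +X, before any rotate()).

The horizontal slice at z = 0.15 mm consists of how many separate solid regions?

At z = 0.15 mm: the cylinder: section is a regular 16-gon, circumradius r=11; the cube at (10, 10) is present — its section is the full 9×25.5 rectangle; Taking the first minus the rest: starting from the r=11 cylinder, the 9×25.5 cube at (10, 10) misses the remaining region (no effect) — 1 connected region; the cube at (11.5, 1) is absent (z outside [0.5, 22.5]); After the difference (first − rest): none of the subtracted shapes is present at this height, so the result so far is unchanged — 1 connected region. The result has 1 disconnected region.

1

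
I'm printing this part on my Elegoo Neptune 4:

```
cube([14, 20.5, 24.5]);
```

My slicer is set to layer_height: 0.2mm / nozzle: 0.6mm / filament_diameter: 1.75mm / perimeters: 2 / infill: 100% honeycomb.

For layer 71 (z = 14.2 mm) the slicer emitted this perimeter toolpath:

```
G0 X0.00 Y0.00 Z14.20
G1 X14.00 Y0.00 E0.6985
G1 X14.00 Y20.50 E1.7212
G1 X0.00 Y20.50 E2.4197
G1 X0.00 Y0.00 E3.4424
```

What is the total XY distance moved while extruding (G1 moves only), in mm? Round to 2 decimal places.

Sum the Euclidean lengths of each G1 segment: total = 69.00 mm.

69.00 mm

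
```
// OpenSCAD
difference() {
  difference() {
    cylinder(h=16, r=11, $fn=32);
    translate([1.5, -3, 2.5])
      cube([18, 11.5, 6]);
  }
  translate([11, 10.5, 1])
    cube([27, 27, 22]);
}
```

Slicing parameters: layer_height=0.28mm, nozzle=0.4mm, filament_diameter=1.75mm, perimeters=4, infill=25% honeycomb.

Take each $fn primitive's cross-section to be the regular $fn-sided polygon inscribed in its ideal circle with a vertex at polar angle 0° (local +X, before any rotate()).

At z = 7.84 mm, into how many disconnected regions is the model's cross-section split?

1

At z = 7.84 mm: the cylinder: section is a regular 32-gon, circumradius r=11; the cube at (1.5, -3) (footprint 18×11.5) is included at this height; After the difference (first − rest): starting from the r=11 cylinder, the 18×11.5 cube at (1.5, -3) partially overlaps it — only the 97.99 mm² overlap (of its 207.00 mm²) is removed, clipping the outline — 1 connected region; the cube at (11, 10.5) is present — its section is the full 27×27 rectangle; Subtracting the remaining from the first: starting from that combined region, the 27×27 cube at (11, 10.5) misses the remaining region (no effect) — 1 connected region. The result has 1 disconnected region.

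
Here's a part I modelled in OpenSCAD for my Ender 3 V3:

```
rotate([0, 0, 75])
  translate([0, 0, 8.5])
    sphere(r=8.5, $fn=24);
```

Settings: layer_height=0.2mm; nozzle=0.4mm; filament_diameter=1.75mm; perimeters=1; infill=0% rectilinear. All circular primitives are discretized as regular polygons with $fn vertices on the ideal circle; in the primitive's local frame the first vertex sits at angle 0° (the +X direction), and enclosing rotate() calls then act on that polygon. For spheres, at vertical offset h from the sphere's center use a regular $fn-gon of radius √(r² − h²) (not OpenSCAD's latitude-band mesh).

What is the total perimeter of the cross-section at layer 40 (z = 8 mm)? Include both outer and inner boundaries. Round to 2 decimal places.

53.16 mm

At z = 8 mm: the r=8.5 sphere slices to a regular 24-gon of circumradius 8.485 (√(r²−h²) with h=0.5 from center) (perimeter = 2·24·8.485·sin(180°/24) = 53.16 mm); (whole slice rotated 75° about Z — lengths, areas and connectivity unchanged). Overall, the cross-section is a single solid region. Total boundary length (outer) = 53.16 mm.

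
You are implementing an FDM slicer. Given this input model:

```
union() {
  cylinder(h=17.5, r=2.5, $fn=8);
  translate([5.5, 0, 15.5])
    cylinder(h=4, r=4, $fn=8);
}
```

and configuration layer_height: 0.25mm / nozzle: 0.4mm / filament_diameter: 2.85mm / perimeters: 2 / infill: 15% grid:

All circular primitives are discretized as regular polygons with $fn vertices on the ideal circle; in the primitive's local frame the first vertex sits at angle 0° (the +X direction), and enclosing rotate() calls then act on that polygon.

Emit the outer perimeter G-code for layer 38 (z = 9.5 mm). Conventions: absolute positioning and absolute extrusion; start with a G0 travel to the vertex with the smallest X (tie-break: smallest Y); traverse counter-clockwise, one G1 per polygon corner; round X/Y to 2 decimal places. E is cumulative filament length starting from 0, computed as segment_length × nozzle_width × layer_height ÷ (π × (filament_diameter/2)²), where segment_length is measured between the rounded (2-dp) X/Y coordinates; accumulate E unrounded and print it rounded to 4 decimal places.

G0 X-2.50 Y0.00 Z9.50
G1 X-1.77 Y-1.77 E0.0300
G1 X0.00 Y-2.50 E0.0600
G1 X1.77 Y-1.77 E0.0900
G1 X2.50 Y0.00 E0.1201
G1 X1.77 Y1.77 E0.1501
G1 X0.00 Y2.50 E0.1801
G1 X-1.77 Y1.77 E0.2101
G1 X-2.50 Y0.00 E0.2401

At z = 9.5 mm: the cylinder: section is a regular 8-gon, circumradius r=2.5; the cylinder at (5.5, 0) does not reach this height (z outside [15.5, 19.5]); Combining (union): only the r=2.5 cylinder is present, so the union is just that shape — 1 connected region. The outline is a single polygon with 8 vertices. Extrusion per mm of travel: 0.4 × 0.25 / (π × 1.425²) = 0.015675. Accumulating E over each segment gives final E = 0.2401.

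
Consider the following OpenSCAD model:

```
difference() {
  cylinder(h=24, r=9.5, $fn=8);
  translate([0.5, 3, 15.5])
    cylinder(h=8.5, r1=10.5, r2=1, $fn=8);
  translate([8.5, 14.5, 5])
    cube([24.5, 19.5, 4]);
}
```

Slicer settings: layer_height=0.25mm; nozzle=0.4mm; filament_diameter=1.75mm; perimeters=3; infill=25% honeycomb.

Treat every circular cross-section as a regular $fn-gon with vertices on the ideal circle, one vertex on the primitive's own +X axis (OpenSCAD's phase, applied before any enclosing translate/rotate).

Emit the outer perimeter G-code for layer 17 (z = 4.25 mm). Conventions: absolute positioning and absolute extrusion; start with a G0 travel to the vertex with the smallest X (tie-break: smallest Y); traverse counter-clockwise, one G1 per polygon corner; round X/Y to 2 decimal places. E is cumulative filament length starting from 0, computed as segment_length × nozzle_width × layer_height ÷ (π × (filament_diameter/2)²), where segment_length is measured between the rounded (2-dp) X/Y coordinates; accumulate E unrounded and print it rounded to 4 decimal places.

At z = 4.25 mm: the r=9.5 cylinder contributes a regular 8-gon of circumradius 9.5; the cone at (0.5, 3) is not intersected at this z (z outside [15.5, 24]); the cube at (8.5, 14.5) is not intersected at this z (z outside [5, 9]); Taking the first minus the rest: none of the subtracted shapes is present at this height, so the r=9.5 cylinder is unchanged — 1 connected region. The outline is a single polygon with 8 vertices. Extrusion per mm of travel: 0.4 × 0.25 / (π × 0.875²) = 0.041575. Accumulating E over each segment gives final E = 2.4188.

G0 X-9.50 Y0.00 Z4.25
G1 X-6.72 Y-6.72 E0.3023
G1 X0.00 Y-9.50 E0.6047
G1 X6.72 Y-6.72 E0.9070
G1 X9.50 Y0.00 E1.2094
G1 X6.72 Y6.72 E1.5117
G1 X0.00 Y9.50 E1.8141
G1 X-6.72 Y6.72 E2.1164
G1 X-9.50 Y0.00 E2.4188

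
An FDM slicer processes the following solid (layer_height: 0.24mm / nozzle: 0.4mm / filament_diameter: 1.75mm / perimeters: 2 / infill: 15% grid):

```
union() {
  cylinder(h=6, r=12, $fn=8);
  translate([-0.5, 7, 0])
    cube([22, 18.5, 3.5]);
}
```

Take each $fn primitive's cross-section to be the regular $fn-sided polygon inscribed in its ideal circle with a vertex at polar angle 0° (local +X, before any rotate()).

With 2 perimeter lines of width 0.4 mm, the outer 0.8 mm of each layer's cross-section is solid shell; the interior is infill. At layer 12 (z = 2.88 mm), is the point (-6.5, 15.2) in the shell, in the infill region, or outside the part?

At z = 2.88 mm: the cylinder: section is a regular 8-gon, circumradius r=12; the 22×18.5 cube at (-0.5, 7) contributes its full rectangle; Merging all regions: the regions partially overlap (shared area 30.42 mm²), so overlapping operands fuse into one piece — 1 connected region. Overall, the cross-section is a single solid region. The nearest boundary edge runs (-8.49, 8.49)→(-0.50, 11.79); distance from the point to it = 5.44 mm. The point is not inside any of the regions above, so it lies outside the cross-section (5.44 mm from the nearest boundary).

outside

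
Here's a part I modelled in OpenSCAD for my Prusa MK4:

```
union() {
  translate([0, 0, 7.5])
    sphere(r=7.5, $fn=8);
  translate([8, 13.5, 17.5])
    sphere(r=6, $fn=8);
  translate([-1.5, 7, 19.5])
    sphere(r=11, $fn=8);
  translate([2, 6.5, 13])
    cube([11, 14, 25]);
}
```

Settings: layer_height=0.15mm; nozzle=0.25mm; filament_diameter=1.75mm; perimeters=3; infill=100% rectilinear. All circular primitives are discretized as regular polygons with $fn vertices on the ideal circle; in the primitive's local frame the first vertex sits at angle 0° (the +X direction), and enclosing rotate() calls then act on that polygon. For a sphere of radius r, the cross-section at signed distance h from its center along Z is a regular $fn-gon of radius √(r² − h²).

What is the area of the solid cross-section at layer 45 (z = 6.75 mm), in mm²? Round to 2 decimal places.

157.51 mm²

At z = 6.75 mm: the r=7.5 sphere contributes a regular 8-gon of circumradius √(7.5²−0.75²) = 7.462 (area = (8/2)·7.462²·sin(360°/8) = 157.51 mm²); the sphere at (8, 13.5) is not intersected at this z (|z−center|=10.750 > r=6); the sphere at (-1.5, 7) does not reach this height (|z−center|=12.750 > r=11); the cube at (2, 6.5) does not reach this height (z outside [13, 38]); Combining (union): only the r=7.5 sphere is present, so the union is just that shape — area = 157.51 mm². Overall, the cross-section is a single solid region. Net area = 157.51 mm².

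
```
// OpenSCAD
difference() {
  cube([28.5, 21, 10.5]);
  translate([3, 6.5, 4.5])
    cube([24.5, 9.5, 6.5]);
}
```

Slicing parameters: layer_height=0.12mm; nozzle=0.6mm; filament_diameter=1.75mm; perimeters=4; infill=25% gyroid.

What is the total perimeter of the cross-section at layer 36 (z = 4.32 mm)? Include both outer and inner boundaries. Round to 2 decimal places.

99.00 mm

At z = 4.32 mm: the 28.5×21 cube contributes its full rectangle (perimeter 99.00 mm); the cube at (3, 6.5) is absent (z outside [4.5, 11]); Taking the first minus the rest: none of the subtracted shapes is present at this height, so the 28.5×21 cube is unchanged — boundary = 99.00 mm. Overall, the cross-section is a single solid region. Total boundary length (outer) = 99.00 mm.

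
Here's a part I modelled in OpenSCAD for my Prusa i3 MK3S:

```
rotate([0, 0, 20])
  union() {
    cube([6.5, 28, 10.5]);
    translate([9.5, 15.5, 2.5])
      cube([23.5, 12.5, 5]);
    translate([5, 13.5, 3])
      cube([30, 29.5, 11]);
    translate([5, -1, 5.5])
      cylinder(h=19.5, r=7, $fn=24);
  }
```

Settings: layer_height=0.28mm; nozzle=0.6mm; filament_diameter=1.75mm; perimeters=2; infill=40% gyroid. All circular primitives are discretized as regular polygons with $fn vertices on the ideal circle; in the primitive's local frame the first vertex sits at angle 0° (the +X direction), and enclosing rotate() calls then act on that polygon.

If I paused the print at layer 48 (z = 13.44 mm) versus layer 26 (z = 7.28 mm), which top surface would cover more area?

Layer 48 (z = 13.44): the cube is absent (z outside [0, 10.5]); the cube at (9.5, 15.5) is not intersected at this z (z outside [2.5, 7.5]); the cube at (5, 13.5) (footprint 30×29.5) is included at this height (area 885.00 mm²); the r=7 cylinder at (5, -1) gives a regular 24-gon of circumradius 7 (constant along its height) (area = (24/2)·7.000²·sin(360°/24) = 152.19 mm²); Merging all regions: the 2 present regions are separate (no shared area or edge), so areas and boundary lengths simply add and each stays a separate island — area = 1037.19 mm²; (whole slice rotated 20° about Z — lengths, areas and connectivity unchanged). So its area = 1037.19 mm². Layer 26 (z = 7.28): the 6.5×28 cube contributes its full rectangle (area 182.00 mm²); the cube at (9.5, 15.5) is present — its section is the full 23.5×12.5 rectangle (area 293.75 mm²); the cube at (5, 13.5) is present — its section is the full 30×29.5 rectangle (area 885.00 mm²); the r=7 cylinder at (5, -1) contributes a regular 24-gon of circumradius 7 (area = (24/2)·7.000²·sin(360°/24) = 152.19 mm²); Taking the union: the regions partially overlap — summed areas 1512.94 mm² minus the doubly-counted overlap 350.87 mm² gives 1162.06 mm² — area = 1162.06 mm²; (whole slice rotated 20° about Z — lengths, areas and connectivity unchanged). So its area = 1162.06 mm². Layer 26 is larger (1162.06 vs 1037.19 mm²).

layer 26 (z = 7.28 mm)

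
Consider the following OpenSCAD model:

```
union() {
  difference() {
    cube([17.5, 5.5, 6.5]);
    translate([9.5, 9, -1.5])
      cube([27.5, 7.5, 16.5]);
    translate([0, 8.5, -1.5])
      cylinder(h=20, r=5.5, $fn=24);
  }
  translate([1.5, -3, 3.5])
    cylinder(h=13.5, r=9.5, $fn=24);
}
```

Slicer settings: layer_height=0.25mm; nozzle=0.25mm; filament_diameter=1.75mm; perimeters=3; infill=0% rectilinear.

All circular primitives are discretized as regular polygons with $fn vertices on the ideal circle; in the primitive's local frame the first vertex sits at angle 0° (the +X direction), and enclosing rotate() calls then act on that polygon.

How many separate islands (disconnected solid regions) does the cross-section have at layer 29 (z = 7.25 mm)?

1

At z = 7.25 mm: the cube is not intersected at this z (z outside [0, 6.5]); the cube at (9.5, 9) is present — its section is the full 27.5×7.5 rectangle; the cylinder at (0, 8.5): section is a regular 24-gon, circumradius r=5.5; Subtracting the remaining from the first: the first operand is absent here, so nothing remains; the r=9.5 cylinder at (1.5, -3) gives a regular 24-gon of circumradius 9.5 (constant along its height); Combining (union): only the r=9.5 cylinder at (1.5, -3) is present, so the union is just that shape — 1 connected region. Overall, the cross-section is a single solid region. Island count = 1.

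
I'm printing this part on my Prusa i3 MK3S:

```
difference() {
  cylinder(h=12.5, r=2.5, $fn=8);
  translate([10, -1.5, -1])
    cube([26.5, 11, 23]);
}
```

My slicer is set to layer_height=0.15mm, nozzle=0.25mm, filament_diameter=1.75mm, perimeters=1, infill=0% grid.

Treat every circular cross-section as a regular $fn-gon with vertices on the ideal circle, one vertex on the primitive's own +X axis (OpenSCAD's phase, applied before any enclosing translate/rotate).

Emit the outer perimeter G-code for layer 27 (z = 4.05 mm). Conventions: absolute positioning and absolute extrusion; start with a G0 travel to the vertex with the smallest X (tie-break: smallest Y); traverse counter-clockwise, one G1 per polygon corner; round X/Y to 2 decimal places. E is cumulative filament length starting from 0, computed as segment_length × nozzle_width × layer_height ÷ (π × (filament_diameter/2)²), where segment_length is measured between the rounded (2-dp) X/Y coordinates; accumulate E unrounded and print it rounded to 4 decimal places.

G0 X-2.50 Y0.00 Z4.05
G1 X-1.77 Y-1.77 E0.0299
G1 X0.00 Y-2.50 E0.0597
G1 X1.77 Y-1.77 E0.0896
G1 X2.50 Y0.00 E0.1194
G1 X1.77 Y1.77 E0.1493
G1 X0.00 Y2.50 E0.1791
G1 X-1.77 Y1.77 E0.2090
G1 X-2.50 Y0.00 E0.2388

At z = 4.05 mm: the r=2.5 cylinder contributes a regular 8-gon of circumradius 2.5; the cube at (10, -1.5) is present — its section is the full 26.5×11 rectangle; Subtracting the remaining from the first: starting from the r=2.5 cylinder, the 26.5×11 cube at (10, -1.5) misses the remaining region (no effect) — 1 connected region. The outline is a single polygon with 8 vertices. Extrusion per mm of travel: 0.25 × 0.15 / (π × 0.875²) = 0.015591. Accumulating E over each segment gives final E = 0.2388.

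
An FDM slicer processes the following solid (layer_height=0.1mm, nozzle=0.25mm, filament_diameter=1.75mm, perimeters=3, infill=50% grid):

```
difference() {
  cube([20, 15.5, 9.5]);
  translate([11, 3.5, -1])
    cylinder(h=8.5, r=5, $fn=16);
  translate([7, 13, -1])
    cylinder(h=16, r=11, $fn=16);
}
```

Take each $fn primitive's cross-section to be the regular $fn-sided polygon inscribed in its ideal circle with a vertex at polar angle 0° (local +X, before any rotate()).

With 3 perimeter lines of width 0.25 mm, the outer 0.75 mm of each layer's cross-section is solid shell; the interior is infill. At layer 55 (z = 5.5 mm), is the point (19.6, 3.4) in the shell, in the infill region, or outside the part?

At z = 5.5 mm: the 20×15.5 cube contributes its full rectangle; the r=5 cylinder at (11, 3.5) gives a regular 16-gon of circumradius 5 (constant along its height); the r=11 cylinder at (7, 13) contributes a regular 16-gon of circumradius 11; Taking the first minus the rest: starting from the 20×15.5 cube, the r=5 cylinder at (11, 3.5) partially overlaps it — only the 69.65 mm² overlap (of its 76.54 mm²) is removed, clipping the outline; the r=11 cylinder at (7, 13) partially overlaps it — only the 167.28 mm² overlap (of its 370.44 mm²) is removed, clipping the outline — 2 connected regions. Overall, the cross-section has 2 separate islands. The nearest boundary edge runs (20.00, 15.50)→(20.00, 0.00); distance from the point to it = 0.40 mm. (Shell/infill is judged within the island containing the point — the largest one.) The point is inside the cross-section, 0.40 mm from the nearest boundary — within the 0.75 mm shell band (3 × 0.25).

shell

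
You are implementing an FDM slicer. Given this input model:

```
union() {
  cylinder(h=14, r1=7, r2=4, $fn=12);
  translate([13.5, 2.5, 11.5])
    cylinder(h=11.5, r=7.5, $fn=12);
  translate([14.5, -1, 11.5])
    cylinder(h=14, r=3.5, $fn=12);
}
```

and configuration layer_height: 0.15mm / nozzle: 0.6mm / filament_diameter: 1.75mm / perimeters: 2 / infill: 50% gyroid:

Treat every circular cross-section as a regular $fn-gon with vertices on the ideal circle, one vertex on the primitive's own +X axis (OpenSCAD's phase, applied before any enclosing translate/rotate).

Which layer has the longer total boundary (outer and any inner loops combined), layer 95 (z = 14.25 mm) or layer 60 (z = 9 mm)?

layer 95 (z = 14.25 mm)

Layer 95 (z = 14.25): the cone is absent (z outside [0, 14]); the r=7.5 cylinder at (13.5, 2.5) contributes a regular 12-gon of circumradius 7.5 (perimeter = 2·12·7.500·sin(180°/12) = 46.59 mm); the cylinder at (14.5, -1): section is a regular 12-gon, circumradius r=3.5 (perimeter = 2·12·3.500·sin(180°/12) = 21.74 mm); Taking the union: the r=3.5 cylinder at (14.5, -1) lies entirely inside the r=7.5 cylinder at (13.5, 2.5), so the union is just the r=7.5 cylinder at (13.5, 2.5) — boundary = 46.59 mm. So its perimeter = 46.59 mm. Layer 60 (z = 9): the cone: at t=0.643 of its height the radius interpolates to r₁+(r₂−r₁)t = 5.071, giving a regular 12-gon of that circumradius (perimeter = 2·12·5.071·sin(180°/12) = 31.50 mm); the cylinder at (13.5, 2.5) does not reach this height (z outside [11.5, 23]); the cylinder at (14.5, -1) does not reach this height (z outside [11.5, 25.5]); Taking the union: only the cone is present, so the union is just that shape — boundary = 31.50 mm. So its perimeter = 31.50 mm. Layer 95 is larger (46.59 vs 31.50 mm).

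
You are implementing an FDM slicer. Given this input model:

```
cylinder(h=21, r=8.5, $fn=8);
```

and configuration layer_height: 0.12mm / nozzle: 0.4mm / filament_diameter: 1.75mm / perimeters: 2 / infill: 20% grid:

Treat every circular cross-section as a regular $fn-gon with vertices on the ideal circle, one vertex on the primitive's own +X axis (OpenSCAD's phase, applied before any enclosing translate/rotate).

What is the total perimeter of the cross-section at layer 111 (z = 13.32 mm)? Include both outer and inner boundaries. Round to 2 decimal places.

At z = 13.32 mm: the r=8.5 cylinder contributes a regular 8-gon of circumradius 8.5 (perimeter = 2·8·8.500·sin(180°/8) = 52.04 mm). Overall, the cross-section is a single solid region. Total boundary length (outer) = 52.04 mm.

52.04 mm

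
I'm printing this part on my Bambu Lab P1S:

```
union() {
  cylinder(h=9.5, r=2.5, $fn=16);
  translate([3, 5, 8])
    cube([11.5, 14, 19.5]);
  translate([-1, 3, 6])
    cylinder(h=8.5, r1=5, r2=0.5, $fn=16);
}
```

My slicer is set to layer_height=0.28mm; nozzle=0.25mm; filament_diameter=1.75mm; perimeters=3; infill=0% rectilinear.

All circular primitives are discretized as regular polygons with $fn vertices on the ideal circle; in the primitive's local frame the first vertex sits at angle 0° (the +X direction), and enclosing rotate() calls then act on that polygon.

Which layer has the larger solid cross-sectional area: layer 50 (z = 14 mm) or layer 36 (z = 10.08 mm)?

Layer 50 (z = 14): the cylinder is not intersected at this z (z outside [0, 9.5]); the cube at (3, 5) (footprint 11.5×14) is included at this height (area 161.00 mm²); the cone at (-1, 3): at t=0.941 of its height the radius interpolates to r₁+(r₂−r₁)t = 0.765, giving a regular 16-gon of that circumradius (area = (16/2)·0.765²·sin(360°/16) = 1.79 mm²); Combining (union): the 2 present regions are separate (no shared area or edge), so areas and boundary lengths simply add and each stays a separate island — area = 162.79 mm². So its area = 162.79 mm². Layer 36 (z = 10.08): the cylinder does not reach this height (z outside [0, 9.5]); the cube at (3, 5) is present — its section is the full 11.5×14 rectangle (area 161.00 mm²); the cone at (-1, 3) contributes a regular 16-gon of circumradius 2.840 (interpolated between r1=5 and r2=0.5 at t=0.480) (area = (16/2)·2.840²·sin(360°/16) = 24.69 mm²); Combining (union): the 2 present regions are separate (no shared area or edge), so areas and boundary lengths simply add and each stays a separate island — area = 185.69 mm². So its area = 185.69 mm². Layer 36 is larger (185.69 vs 162.79 mm²).

layer 36 (z = 10.08 mm)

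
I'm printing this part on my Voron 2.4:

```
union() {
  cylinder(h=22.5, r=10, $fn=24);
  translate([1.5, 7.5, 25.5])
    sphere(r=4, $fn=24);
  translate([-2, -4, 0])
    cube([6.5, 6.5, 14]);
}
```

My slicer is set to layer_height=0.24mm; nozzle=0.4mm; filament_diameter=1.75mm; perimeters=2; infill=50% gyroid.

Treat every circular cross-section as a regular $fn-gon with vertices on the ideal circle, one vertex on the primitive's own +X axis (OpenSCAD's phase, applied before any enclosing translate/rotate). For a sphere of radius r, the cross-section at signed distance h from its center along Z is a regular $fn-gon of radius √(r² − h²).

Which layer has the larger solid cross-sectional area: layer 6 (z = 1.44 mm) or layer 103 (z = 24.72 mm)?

layer 6 (z = 1.44 mm)

Layer 6 (z = 1.44): the r=10 cylinder gives a regular 24-gon of circumradius 10 (constant along its height) (area = (24/2)·10.000²·sin(360°/24) = 310.58 mm²); the sphere at (1.5, 7.5) is absent (|z−center|=24.060 > r=4); the cube at (-2, -4) (footprint 6.5×6.5) is included at this height (area 42.25 mm²); Combining (union): the 6.5×6.5 cube at (-2, -4) lies entirely inside the r=10 cylinder, so the union is just the r=10 cylinder — area = 310.58 mm². So its area = 310.58 mm². Layer 103 (z = 24.72): the cylinder is absent (z outside [0, 22.5]); the r=4 sphere at (1.5, 7.5) contributes a regular 24-gon of circumradius √(4²−0.78²) = 3.923 (area = (24/2)·3.923²·sin(360°/24) = 47.80 mm²); the cube at (-2, -4) is absent (z outside [0, 14]); Taking the union: only the r=4 sphere at (1.5, 7.5) is present, so the union is just that shape — area = 47.80 mm². So its area = 47.80 mm². Layer 6 is larger (310.58 vs 47.80 mm²).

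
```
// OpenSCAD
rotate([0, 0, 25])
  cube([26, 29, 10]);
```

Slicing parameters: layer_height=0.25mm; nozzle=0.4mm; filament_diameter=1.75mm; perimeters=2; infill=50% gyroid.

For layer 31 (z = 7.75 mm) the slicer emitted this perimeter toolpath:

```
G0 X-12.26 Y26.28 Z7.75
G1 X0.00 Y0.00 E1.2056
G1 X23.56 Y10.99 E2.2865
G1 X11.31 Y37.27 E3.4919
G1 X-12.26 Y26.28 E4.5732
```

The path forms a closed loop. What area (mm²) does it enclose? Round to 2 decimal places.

753.97 mm²

Apply the shoelace formula to the sequence of (X, Y) vertices; enclosed area = 753.97 mm².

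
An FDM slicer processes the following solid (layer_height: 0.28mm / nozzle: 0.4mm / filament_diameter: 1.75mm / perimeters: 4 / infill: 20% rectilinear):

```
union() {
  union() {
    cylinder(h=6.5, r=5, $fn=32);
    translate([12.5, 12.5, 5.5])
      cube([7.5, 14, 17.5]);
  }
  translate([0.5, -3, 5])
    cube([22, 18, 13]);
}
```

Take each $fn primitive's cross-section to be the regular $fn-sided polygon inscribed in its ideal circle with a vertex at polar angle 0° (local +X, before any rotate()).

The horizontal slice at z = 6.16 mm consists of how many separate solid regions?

1

At z = 6.16 mm: the r=5 cylinder gives a regular 32-gon of circumradius 5 (constant along its height); the cube at (12.5, 12.5) (footprint 7.5×14) is included at this height; Taking the union: the 2 present regions are separate (no shared area or edge), so areas and boundary lengths simply add and each stays a separate island — 2 connected regions; the cube at (0.5, -3) is present — its section is the full 22×18 rectangle; Merging all regions: the regions partially overlap (shared area 48.26 mm²), so overlapping operands fuse into one piece — 1 connected region. The result has 1 disconnected region.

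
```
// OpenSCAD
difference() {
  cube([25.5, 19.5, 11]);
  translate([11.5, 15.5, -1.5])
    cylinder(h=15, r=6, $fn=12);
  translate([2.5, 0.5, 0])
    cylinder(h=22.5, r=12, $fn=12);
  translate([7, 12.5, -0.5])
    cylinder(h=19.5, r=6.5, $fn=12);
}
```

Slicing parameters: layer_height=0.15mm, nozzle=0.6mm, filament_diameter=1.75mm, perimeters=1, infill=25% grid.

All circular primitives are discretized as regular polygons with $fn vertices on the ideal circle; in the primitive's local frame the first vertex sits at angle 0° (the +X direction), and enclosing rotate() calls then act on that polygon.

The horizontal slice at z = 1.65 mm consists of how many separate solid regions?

At z = 1.65 mm: the 25.5×19.5 cube contributes its full rectangle; the r=6 cylinder at (11.5, 15.5) contributes a regular 12-gon of circumradius 6; the r=12 cylinder at (2.5, 0.5) gives a regular 12-gon of circumradius 12 (constant along its height); the r=6.5 cylinder at (7, 12.5) contributes a regular 12-gon of circumradius 6.5; Taking the first minus the rest: starting from the 25.5×19.5 cube, the r=6 cylinder at (11.5, 15.5) partially overlaps it — only the 96.98 mm² overlap (of its 108.00 mm²) is removed, clipping the outline; the r=12 cylinder at (2.5, 0.5) partially overlaps it — only the 143.91 mm² overlap (of its 432.00 mm²) is removed, clipping the outline; the r=6.5 cylinder at (7, 12.5) partially overlaps it — only the 30.92 mm² overlap (of its 126.75 mm²) is removed, clipping the outline — 2 connected regions. The result has 2 disconnected regions.

2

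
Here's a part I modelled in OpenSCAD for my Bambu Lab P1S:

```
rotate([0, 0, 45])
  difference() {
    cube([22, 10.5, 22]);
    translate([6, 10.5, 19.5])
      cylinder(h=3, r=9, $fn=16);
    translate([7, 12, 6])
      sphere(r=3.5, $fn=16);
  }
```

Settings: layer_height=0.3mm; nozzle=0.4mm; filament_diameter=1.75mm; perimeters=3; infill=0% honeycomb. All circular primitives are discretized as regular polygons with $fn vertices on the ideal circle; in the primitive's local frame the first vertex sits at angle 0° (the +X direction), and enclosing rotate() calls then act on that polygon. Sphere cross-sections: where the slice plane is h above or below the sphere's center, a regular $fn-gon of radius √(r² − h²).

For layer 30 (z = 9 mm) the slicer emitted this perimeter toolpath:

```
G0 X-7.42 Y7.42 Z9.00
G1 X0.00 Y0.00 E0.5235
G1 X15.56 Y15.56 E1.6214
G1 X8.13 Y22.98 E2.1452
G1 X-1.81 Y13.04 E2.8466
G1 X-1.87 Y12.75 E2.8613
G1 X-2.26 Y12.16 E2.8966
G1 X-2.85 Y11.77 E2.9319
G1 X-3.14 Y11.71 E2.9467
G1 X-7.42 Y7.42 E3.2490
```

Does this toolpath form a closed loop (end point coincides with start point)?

Start point (G0): (-7.42, 7.42). End point (last G1): the path returns to the start — closed.

yes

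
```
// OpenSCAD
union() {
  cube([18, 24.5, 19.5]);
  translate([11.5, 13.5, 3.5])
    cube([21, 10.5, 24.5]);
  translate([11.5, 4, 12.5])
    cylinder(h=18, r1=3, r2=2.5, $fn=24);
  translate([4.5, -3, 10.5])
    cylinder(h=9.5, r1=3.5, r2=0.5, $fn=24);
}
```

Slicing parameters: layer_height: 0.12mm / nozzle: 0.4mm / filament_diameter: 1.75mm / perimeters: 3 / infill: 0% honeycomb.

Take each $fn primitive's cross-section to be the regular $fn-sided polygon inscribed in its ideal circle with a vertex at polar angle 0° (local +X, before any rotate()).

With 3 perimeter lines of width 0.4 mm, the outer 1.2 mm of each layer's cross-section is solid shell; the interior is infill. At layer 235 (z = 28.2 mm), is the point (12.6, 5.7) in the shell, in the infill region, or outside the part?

shell

At z = 28.2 mm: the cube does not reach this height (z outside [0, 19.5]); the cube at (11.5, 13.5) is absent (z outside [3.5, 28]); the cone at (11.5, 4): at t=0.872 of its height the radius interpolates to r₁+(r₂−r₁)t = 2.564, giving a regular 24-gon of that circumradius; the cone at (4.5, -3) is absent (z outside [10.5, 20]); Taking the union: only the cone at (11.5, 4) is present, so the union is just that shape — 1 connected region. Overall, the cross-section is a single solid region. The nearest boundary edge runs (13.31, 5.81)→(12.78, 6.22); distance from the point to it = 0.52 mm. The point is inside the cross-section, 0.52 mm from the nearest boundary — within the 1.2 mm shell band (3 × 0.4).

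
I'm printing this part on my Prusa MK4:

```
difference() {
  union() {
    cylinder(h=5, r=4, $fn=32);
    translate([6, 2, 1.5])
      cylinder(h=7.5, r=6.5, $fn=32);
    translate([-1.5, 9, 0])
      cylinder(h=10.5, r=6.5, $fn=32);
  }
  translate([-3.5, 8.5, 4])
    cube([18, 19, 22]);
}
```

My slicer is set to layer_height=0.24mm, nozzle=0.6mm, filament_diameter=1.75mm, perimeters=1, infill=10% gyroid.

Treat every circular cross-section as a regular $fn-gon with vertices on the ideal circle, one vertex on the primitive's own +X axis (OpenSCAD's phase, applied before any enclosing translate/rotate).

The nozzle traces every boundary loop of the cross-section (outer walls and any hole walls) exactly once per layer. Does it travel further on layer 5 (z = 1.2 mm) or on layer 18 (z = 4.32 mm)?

Layer 5 (z = 1.2): the cylinder: section is a regular 32-gon, circumradius r=4 (perimeter = 2·32·4.000·sin(180°/32) = 25.09 mm); the cylinder at (6, 2) does not reach this height (z outside [1.5, 9]); the r=6.5 cylinder at (-1.5, 9) contributes a regular 32-gon of circumradius 6.5 (perimeter = 2·32·6.500·sin(180°/32) = 40.78 mm); Taking the union: the regions partially overlap (shared area 4.49 mm²), so the edge portions inside another operand are dropped and the merged outline is re-measured after clipping — boundary = 55.47 mm; the cube at (-3.5, 8.5) does not reach this height (z outside [4, 26]); After the difference (first − rest): none of the subtracted shapes is present at this height, so that combined region is unchanged — boundary = 55.47 mm. So its perimeter = 55.47 mm. Layer 18 (z = 4.32): the cylinder: section is a regular 32-gon, circumradius r=4 (perimeter = 2·32·4.000·sin(180°/32) = 25.09 mm); the r=6.5 cylinder at (6, 2) gives a regular 32-gon of circumradius 6.5 (constant along its height) (perimeter = 2·32·6.500·sin(180°/32) = 40.78 mm); the cylinder at (-1.5, 9): section is a regular 32-gon, circumradius r=6.5 (perimeter = 2·32·6.500·sin(180°/32) = 40.78 mm); Taking the union: the regions partially overlap (shared area 39.96 mm²), so the edge portions inside another operand are dropped and the merged outline is re-measured after clipping — boundary = 66.78 mm; the 18×19 cube at (-3.5, 8.5) contributes its full rectangle (perimeter 74.00 mm); After the difference (first − rest): starting from the result so far, the 18×19 cube at (-3.5, 8.5) partially overlaps it — only the 49.96 mm² overlap (of its 342.00 mm²) is removed, clipping the outline — boundary = 69.15 mm. So its perimeter = 69.15 mm. Layer 18 is larger (69.15 vs 55.47 mm).

layer 18 (z = 4.32 mm)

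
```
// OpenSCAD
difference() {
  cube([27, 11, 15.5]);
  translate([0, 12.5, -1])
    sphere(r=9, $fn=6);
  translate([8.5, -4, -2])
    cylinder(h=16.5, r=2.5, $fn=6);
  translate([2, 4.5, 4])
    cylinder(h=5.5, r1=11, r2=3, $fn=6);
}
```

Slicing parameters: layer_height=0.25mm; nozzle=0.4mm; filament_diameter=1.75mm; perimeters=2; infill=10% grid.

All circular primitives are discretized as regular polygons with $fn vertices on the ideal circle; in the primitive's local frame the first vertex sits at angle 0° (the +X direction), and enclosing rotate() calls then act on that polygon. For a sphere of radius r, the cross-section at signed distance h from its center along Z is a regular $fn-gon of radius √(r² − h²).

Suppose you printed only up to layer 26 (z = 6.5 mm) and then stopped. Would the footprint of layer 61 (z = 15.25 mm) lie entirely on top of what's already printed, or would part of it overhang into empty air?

Compare the two slices. At z = 6.5: the cube (footprint 27×11) is included at this height (area 297.00 mm²); the r=9 sphere at (0, 12.5) contributes a regular 6-gon of circumradius √(9²−7.5²) = 4.975 (area = (6/2)·4.975²·sin(360°/6) = 64.30 mm²); the r=2.5 cylinder at (8.5, -4) gives a regular 6-gon of circumradius 2.5 (constant along its height) (area = (6/2)·2.500²·sin(360°/6) = 16.24 mm²); the cone at (2, 4.5): at t=0.455 of its height the radius interpolates to r₁+(r₂−r₁)t = 7.364, giving a regular 6-gon of that circumradius (area = (6/2)·7.364²·sin(360°/6) = 140.88 mm²); After the difference (first − rest): starting from the 27×11 cube (297.00 mm²), the r=9 sphere at (0, 12.5) partially overlaps it — only the 9.26 mm² overlap (of its 64.30 mm²) is removed, clipping the outline; the r=2.5 cylinder at (8.5, -4) misses the remaining region (no effect); the cone at (2, 4.5) partially overlaps it — only the 75.50 mm² overlap (of its 140.88 mm²) is removed, clipping the outline — area = 212.24 mm². At z = 15.25: the cube is present — its section is the full 27×11 rectangle (area 297.00 mm²); the sphere at (0, 12.5) is not intersected at this z (|z−center|=16.250 > r=9); the cylinder at (8.5, -4) is not intersected at this z (z outside [-2, 14.5]); the cone at (2, 4.5) does not reach this height (z outside [4, 9.5]); Taking the first minus the rest: none of the subtracted shapes is present at this height, so the 27×11 cube is unchanged — area = 297.00 mm². Checking containment: at z = 15.25 the cross-section extends beyond the z = 6.5 cross-section by about 84.76 mm².

part overhangs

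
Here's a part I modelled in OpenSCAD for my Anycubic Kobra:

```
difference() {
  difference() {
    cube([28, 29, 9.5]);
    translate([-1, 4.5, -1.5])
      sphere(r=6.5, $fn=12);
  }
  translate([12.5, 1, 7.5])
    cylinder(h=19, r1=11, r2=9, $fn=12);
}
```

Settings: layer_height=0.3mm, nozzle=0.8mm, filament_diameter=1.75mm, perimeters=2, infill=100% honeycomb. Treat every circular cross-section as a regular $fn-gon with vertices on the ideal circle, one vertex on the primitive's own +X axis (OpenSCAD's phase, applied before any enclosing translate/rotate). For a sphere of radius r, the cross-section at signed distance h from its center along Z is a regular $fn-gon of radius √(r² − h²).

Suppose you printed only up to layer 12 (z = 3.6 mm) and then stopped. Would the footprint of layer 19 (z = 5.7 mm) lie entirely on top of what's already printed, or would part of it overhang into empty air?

Compare the two slices. At z = 3.6: the cube (footprint 28×29) is included at this height (area 812.00 mm²); the r=6.5 sphere at (-1, 4.5) contributes a regular 12-gon of circumradius √(6.5²−5.1²) = 4.030 (area = (12/2)·4.030²·sin(360°/12) = 48.72 mm²); After the difference (first − rest): starting from the 28×29 cube (812.00 mm²), the r=6.5 sphere at (-1, 4.5) partially overlaps it — only the 16.57 mm² overlap (of its 48.72 mm²) is removed, clipping the outline — area = 795.43 mm²; the cone at (12.5, 1) is absent (z outside [7.5, 26.5]); After the difference (first − rest): none of the subtracted shapes is present at this height, so the result so far is unchanged — area = 795.43 mm². At z = 5.7: the cube (footprint 28×29) is included at this height (area 812.00 mm²); the sphere at (-1, 4.5) is not intersected at this z (|z−center|=7.200 > r=6.5); Subtracting the remaining from the first: none of the subtracted shapes is present at this height, so the 28×29 cube is unchanged — area = 812.00 mm²; the cone at (12.5, 1) is not intersected at this z (z outside [7.5, 26.5]); Subtracting the remaining from the first: none of the subtracted shapes is present at this height, so that combined region is unchanged — area = 812.00 mm². Checking containment: at z = 5.7 the cross-section extends beyond the z = 3.6 cross-section by about 16.57 mm².

part overhangs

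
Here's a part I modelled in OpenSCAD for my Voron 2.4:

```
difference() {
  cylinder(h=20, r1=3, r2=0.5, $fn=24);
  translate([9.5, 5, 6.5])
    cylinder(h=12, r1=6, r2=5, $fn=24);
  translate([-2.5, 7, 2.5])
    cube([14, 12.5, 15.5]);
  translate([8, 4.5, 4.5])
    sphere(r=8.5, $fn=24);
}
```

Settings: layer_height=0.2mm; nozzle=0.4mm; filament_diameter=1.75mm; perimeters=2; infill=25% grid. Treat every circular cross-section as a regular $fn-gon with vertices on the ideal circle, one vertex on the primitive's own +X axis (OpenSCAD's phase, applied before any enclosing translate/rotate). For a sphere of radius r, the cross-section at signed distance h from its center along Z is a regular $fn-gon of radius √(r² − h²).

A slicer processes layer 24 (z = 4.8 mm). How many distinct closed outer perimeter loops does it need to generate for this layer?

1

At z = 4.8 mm: the cone (r1=3→r2=0.5) has section circumradius 2.400 here — a regular 24-gon; the cone at (9.5, 5) is absent (z outside [6.5, 18.5]); the 14×12.5 cube at (-2.5, 7) contributes its full rectangle; the r=8.5 sphere at (8, 4.5) slices to a regular 24-gon of circumradius 8.495 (√(r²−h²) with h=0.3 from center); After the difference (first − rest): starting from the cone, the 14×12.5 cube at (-2.5, 7) misses the remaining region (no effect); the r=8.5 sphere at (8, 4.5) partially overlaps it — only the 5.07 mm² overlap (of its 224.12 mm²) is removed, clipping the outline — 1 connected region. The result has 1 disconnected region.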